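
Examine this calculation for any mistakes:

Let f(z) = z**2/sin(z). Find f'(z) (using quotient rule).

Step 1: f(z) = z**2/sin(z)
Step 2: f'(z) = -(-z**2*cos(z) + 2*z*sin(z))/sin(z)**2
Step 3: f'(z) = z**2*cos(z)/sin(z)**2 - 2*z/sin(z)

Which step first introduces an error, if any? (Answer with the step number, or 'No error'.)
Step 2

Step 2 is incorrect due to a sign flip.
The step shows: -(-z**2*cos(z) + 2*z*sin(z))/sin(z)**2
The correct value should be: (-z**2*cos(z) + 2*z*sin(z))/sin(z)**2

Explanation: The sign of the whole expression was flipped: the term (-z**2*cos(z) + 2*z*sin(z))/sin(z)**2 was incorrectly written as -(-z**2*cos(z) + 2*z*sin(z))/sin(z)**2
The later steps are derived from this incorrect expression, so the error originates in Step 2.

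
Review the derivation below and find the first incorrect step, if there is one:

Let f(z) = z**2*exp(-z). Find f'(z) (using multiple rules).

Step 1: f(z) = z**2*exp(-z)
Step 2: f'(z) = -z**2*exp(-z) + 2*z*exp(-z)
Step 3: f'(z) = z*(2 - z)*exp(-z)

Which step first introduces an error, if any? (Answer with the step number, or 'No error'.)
No error

All steps in this derivation are correct.
The final answer f'(z) = z*(2 - z)*exp(-z) is valid.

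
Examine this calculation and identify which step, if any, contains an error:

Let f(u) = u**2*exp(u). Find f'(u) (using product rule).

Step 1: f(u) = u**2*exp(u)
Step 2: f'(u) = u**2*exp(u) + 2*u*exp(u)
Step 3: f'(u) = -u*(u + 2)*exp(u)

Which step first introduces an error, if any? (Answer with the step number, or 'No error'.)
Step 3

Step 3 is incorrect due to a sign flip.
The step shows: -u*(u + 2)*exp(u)
The correct value should be: u*(u + 2)*exp(u)

Explanation: The sign of the whole expression was flipped: the term u*(u + 2)*exp(u) was incorrectly written as -u*(u + 2)*exp(u)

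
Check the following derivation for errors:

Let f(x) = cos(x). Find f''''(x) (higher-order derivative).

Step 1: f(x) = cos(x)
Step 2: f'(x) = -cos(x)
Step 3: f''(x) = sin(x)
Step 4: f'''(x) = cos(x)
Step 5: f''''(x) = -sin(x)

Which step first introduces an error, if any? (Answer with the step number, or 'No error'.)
Step 2

Step 2 is incorrect due to a wrong trig function.
The step shows: -cos(x)
The correct value should be: -sin(x)

Explanation: sin(x) was incorrectly written as cos(x): the term -sin(x) was incorrectly written as -cos(x)
The later steps are derived from this incorrect expression, so the error originates in Step 2.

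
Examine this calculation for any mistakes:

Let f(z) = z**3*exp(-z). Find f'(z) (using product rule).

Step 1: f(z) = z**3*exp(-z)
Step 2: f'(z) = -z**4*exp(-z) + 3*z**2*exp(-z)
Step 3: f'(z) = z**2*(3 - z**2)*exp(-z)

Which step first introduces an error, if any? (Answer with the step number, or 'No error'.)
Step 2

Step 2 is incorrect due to a wrong exponent.
The step shows: -z**4*exp(-z) + 3*z**2*exp(-z)
The correct value should be: -z**3*exp(-z) + 3*z**2*exp(-z)

Explanation: The exponent 3 on z was incorrectly written as 4: the term -z**3*exp(-z) was incorrectly written as -z**4*exp(-z)
The later steps are derived from this incorrect expression, so the error originates in Step 2.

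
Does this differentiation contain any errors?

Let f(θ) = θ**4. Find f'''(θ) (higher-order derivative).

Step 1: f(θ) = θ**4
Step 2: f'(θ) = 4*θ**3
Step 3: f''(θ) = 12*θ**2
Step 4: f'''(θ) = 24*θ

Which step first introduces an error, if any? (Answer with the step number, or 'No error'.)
No error

All steps in this derivation are correct.
The final answer f'''(θ) = 24*θ is valid.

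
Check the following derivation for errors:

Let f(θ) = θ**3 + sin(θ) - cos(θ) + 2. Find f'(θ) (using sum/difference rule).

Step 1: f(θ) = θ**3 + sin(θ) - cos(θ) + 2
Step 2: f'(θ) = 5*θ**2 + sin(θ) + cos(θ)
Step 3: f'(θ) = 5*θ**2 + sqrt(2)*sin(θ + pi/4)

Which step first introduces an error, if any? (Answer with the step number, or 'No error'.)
Step 2

Step 2 is incorrect due to a wrong coefficient.
The step shows: 5*θ**2 + sin(θ) + cos(θ)
The correct value should be: 3*θ**2 + sin(θ) + cos(θ)

Explanation: The coefficient 3 was incorrectly written as 5: the term 3*θ**2 was incorrectly written as 5*θ**2
The later steps are derived from this incorrect expression, so the error originates in Step 2.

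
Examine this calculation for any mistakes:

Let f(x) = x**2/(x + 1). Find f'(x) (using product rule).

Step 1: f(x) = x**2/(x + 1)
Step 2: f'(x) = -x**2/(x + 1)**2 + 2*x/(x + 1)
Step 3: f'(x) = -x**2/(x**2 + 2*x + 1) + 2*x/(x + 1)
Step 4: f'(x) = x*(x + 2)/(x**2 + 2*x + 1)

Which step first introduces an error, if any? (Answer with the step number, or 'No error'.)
No error

All steps in this derivation are correct.
The final answer f'(x) = x*(x + 2)/(x**2 + 2*x + 1) is valid.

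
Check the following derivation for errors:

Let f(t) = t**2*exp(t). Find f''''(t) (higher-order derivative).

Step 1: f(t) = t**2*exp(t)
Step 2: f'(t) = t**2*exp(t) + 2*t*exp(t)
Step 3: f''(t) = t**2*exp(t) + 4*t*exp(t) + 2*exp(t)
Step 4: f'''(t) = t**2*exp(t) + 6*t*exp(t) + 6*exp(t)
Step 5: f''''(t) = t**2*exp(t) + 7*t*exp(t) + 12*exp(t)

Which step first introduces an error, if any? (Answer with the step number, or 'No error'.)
Step 5

Step 5 is incorrect due to a wrong coefficient.
The step shows: t**2*exp(t) + 7*t*exp(t) + 12*exp(t)
The correct value should be: t**2*exp(t) + 8*t*exp(t) + 12*exp(t)

Explanation: The coefficient 8 was incorrectly written as 7: the term 8*t*exp(t) was incorrectly written as 7*t*exp(t)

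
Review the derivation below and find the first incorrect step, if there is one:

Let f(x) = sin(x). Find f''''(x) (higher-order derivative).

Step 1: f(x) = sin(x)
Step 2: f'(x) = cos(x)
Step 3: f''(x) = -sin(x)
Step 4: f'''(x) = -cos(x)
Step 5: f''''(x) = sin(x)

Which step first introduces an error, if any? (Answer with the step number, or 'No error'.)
No error

All steps in this derivation are correct.
The final answer f''''(x) = sin(x) is valid.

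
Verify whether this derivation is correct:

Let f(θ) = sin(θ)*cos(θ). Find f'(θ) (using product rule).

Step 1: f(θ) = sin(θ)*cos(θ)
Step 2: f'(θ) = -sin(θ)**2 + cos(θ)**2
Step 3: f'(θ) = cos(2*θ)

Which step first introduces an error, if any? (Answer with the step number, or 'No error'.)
No error

All steps in this derivation are correct.
The final answer f'(θ) = cos(2*θ) is valid.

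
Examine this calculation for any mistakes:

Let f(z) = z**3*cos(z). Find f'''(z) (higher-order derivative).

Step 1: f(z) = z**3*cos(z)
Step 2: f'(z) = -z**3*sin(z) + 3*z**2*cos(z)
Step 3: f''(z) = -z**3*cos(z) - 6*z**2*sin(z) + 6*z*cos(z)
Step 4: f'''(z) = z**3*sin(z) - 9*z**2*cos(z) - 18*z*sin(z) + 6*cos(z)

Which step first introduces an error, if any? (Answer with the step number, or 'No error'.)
No error

All steps in this derivation are correct.
The final answer f'''(z) = z**3*sin(z) - 9*z**2*cos(z) - 18*z*sin(z) + 6*cos(z) is valid.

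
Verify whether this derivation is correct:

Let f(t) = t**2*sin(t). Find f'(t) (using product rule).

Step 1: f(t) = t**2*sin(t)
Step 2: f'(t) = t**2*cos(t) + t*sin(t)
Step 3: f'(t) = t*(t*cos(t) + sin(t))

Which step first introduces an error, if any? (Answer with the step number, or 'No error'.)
Step 2

Step 2 is incorrect due to a wrong coefficient.
The step shows: t**2*cos(t) + t*sin(t)
The correct value should be: t**2*cos(t) + 2*t*sin(t)

Explanation: The coefficient 2 was incorrectly written as 1: the term 2*t*sin(t) was incorrectly written as t*sin(t)
The later steps are derived from this incorrect expression, so the error originates in Step 2.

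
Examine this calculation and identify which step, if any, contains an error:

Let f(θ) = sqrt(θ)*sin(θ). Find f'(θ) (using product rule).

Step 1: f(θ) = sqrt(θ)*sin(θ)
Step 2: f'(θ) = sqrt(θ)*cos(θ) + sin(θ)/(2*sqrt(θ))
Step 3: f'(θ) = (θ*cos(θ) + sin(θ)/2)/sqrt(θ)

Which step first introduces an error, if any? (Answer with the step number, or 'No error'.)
No error

All steps in this derivation are correct.
The final answer f'(θ) = (θ*cos(θ) + sin(θ)/2)/sqrt(θ) is valid.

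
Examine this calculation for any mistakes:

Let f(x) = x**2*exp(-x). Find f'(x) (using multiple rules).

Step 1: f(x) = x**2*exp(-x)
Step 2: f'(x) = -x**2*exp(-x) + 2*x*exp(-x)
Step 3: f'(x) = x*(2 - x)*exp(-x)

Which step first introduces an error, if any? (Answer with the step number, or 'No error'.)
No error

All steps in this derivation are correct.
The final answer f'(x) = x*(2 - x)*exp(-x) is valid.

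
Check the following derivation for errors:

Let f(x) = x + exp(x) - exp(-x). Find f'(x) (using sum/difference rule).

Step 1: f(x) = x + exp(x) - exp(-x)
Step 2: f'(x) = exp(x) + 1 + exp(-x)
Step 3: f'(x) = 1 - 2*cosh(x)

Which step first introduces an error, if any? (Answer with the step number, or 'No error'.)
Step 3

Step 3 is incorrect due to a sign flip.
The step shows: 1 - 2*cosh(x)
The correct value should be: 2*cosh(x) + 1

Explanation: The sign of one term was flipped: the term 2*cosh(x) was incorrectly written as -2*cosh(x)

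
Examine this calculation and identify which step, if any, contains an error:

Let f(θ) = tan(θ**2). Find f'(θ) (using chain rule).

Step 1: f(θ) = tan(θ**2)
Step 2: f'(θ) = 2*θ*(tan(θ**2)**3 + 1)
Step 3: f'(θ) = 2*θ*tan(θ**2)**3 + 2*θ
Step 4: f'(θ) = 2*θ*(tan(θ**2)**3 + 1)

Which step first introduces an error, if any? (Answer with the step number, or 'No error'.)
Step 2

Step 2 is incorrect due to a wrong exponent.
The step shows: 2*θ*(tan(θ**2)**3 + 1)
The correct value should be: 2*θ*(tan(θ**2)**2 + 1)

Explanation: The exponent 2 on tan(θ**2) was incorrectly written as 3: the term 2*θ*(tan(θ**2)**2 + 1) was incorrectly written as 2*θ*(tan(θ**2)**3 + 1)
The later steps are derived from this incorrect expression, so the error originates in Step 2.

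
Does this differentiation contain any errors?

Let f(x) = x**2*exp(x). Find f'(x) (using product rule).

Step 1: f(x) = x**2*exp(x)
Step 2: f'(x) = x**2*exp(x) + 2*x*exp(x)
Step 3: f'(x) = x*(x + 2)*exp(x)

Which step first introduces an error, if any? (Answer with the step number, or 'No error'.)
No error

All steps in this derivation are correct.
The final answer f'(x) = x*(x + 2)*exp(x) is valid.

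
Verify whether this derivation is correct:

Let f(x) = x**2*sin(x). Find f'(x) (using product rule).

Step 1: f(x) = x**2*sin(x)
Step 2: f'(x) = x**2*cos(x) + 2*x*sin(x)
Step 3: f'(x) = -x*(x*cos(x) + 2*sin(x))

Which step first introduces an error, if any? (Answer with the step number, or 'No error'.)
Step 3

Step 3 is incorrect due to a sign flip.
The step shows: -x*(x*cos(x) + 2*sin(x))
The correct value should be: x*(x*cos(x) + 2*sin(x))

Explanation: The sign of the whole expression was flipped: the term x*(x*cos(x) + 2*sin(x)) was incorrectly written as -x*(x*cos(x) + 2*sin(x))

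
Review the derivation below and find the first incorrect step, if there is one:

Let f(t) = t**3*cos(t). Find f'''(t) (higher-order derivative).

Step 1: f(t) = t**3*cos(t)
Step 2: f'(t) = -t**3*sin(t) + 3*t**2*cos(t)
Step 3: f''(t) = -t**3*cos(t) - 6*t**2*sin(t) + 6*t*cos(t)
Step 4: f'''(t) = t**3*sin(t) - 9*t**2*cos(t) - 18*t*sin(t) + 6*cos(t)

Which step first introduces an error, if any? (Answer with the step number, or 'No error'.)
No error

All steps in this derivation are correct.
The final answer f'''(t) = t**3*sin(t) - 9*t**2*cos(t) - 18*t*sin(t) + 6*cos(t) is valid.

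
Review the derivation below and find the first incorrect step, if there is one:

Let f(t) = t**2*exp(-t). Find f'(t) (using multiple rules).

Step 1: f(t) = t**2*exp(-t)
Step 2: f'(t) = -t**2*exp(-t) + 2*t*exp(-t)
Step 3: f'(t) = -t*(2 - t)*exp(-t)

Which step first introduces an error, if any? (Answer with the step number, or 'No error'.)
Step 3

Step 3 is incorrect due to a sign flip.
The step shows: -t*(2 - t)*exp(-t)
The correct value should be: t*(2 - t)*exp(-t)

Explanation: The sign of the whole expression was flipped: the term t*(2 - t)*exp(-t) was incorrectly written as -t*(2 - t)*exp(-t)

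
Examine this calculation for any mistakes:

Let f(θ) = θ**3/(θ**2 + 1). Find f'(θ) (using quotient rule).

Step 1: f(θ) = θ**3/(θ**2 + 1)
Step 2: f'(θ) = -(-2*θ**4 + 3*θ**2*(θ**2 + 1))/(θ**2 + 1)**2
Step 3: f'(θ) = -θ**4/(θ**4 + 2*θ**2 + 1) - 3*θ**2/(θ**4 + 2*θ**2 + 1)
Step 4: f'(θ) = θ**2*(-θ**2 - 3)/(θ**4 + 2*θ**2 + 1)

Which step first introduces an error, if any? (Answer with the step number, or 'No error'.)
Step 2

Step 2 is incorrect due to a sign flip.
The step shows: -(-2*θ**4 + 3*θ**2*(θ**2 + 1))/(θ**2 + 1)**2
The correct value should be: (-2*θ**4 + 3*θ**2*(θ**2 + 1))/(θ**2 + 1)**2

Explanation: The sign of the whole expression was flipped: the term (-2*θ**4 + 3*θ**2*(θ**2 + 1))/(θ**2 + 1)**2 was incorrectly written as -(-2*θ**4 + 3*θ**2*(θ**2 + 1))/(θ**2 + 1)**2
The later steps are derived from this incorrect expression, so the error originates in Step 2.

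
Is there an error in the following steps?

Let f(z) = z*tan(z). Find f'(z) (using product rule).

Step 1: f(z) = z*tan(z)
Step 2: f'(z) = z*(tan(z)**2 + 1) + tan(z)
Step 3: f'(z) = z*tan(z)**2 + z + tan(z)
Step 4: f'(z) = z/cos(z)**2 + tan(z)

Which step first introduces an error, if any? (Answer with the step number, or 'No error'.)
No error

All steps in this derivation are correct.
The final answer f'(z) = z/cos(z)**2 + tan(z) is valid.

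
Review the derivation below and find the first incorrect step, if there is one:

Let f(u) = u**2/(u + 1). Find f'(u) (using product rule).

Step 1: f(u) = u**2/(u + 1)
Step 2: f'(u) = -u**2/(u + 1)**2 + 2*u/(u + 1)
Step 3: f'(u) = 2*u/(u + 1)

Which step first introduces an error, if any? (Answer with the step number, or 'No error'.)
Step 3

Step 3 is incorrect due to a dropped term.
The step shows: 2*u/(u + 1)
The correct value should be: -u**2/(u**2 + 2*u + 1) + 2*u/(u + 1)

Explanation: A term was dropped: the term -u**2/(u**2 + 2*u + 1) was incorrectly omitted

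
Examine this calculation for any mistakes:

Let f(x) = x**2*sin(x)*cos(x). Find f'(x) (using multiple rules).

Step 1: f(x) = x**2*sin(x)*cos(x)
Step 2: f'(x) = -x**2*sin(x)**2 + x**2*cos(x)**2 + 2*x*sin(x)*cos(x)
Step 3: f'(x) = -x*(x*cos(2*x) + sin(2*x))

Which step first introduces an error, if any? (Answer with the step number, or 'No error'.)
Step 3

Step 3 is incorrect due to a sign flip.
The step shows: -x*(x*cos(2*x) + sin(2*x))
The correct value should be: x*(x*cos(2*x) + sin(2*x))

Explanation: The sign of the whole expression was flipped: the term x*(x*cos(2*x) + sin(2*x)) was incorrectly written as -x*(x*cos(2*x) + sin(2*x))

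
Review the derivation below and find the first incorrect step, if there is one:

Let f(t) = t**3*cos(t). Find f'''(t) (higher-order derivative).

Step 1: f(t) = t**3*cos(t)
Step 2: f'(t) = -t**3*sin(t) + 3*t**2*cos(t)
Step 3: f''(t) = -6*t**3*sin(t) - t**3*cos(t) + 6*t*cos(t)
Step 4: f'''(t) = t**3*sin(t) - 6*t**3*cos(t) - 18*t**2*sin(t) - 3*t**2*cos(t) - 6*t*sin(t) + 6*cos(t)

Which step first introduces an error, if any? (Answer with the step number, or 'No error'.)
Step 3

Step 3 is incorrect due to a wrong exponent.
The step shows: -6*t**3*sin(t) - t**3*cos(t) + 6*t*cos(t)
The correct value should be: -t**3*cos(t) - 6*t**2*sin(t) + 6*t*cos(t)

Explanation: The exponent 2 on t was incorrectly written as 3: the term -6*t**2*sin(t) was incorrectly written as -6*t**3*sin(t)
The later steps are derived from this incorrect expression, so the error originates in Step 3.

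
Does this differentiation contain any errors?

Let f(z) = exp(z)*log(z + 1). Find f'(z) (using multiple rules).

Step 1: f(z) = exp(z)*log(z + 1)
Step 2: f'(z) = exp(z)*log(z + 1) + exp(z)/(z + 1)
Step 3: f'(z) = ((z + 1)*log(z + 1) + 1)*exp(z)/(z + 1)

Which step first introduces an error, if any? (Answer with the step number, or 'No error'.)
No error

All steps in this derivation are correct.
The final answer f'(z) = ((z + 1)*log(z + 1) + 1)*exp(z)/(z + 1) is valid.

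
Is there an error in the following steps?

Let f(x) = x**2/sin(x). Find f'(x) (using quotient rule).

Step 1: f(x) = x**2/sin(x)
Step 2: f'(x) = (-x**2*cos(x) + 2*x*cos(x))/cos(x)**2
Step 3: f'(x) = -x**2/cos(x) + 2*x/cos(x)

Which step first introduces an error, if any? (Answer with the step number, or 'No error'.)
Step 2

Step 2 is incorrect due to a wrong trig function.
The step shows: (-x**2*cos(x) + 2*x*cos(x))/cos(x)**2
The correct value should be: (-x**2*cos(x) + 2*x*sin(x))/sin(x)**2

Explanation: sin(x) was incorrectly written as cos(x): the term (-x**2*cos(x) + 2*x*sin(x))/sin(x)**2 was incorrectly written as (-x**2*cos(x) + 2*x*cos(x))/cos(x)**2
The later steps are derived from this incorrect expression, so the error originates in Step 2.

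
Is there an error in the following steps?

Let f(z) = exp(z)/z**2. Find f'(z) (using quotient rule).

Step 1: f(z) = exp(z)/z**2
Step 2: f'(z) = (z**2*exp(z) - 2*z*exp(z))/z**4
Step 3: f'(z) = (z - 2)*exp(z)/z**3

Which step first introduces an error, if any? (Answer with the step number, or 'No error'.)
No error

All steps in this derivation are correct.
The final answer f'(z) = (z - 2)*exp(z)/z**3 is valid.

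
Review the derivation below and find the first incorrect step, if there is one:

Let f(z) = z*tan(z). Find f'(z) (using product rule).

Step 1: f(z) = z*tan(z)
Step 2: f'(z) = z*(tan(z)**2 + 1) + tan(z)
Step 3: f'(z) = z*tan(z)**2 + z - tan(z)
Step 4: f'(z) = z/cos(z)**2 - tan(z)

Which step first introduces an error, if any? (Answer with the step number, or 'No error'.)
Step 3

Step 3 is incorrect due to a sign flip.
The step shows: z*tan(z)**2 + z - tan(z)
The correct value should be: z*tan(z)**2 + z + tan(z)

Explanation: The sign of one term was flipped: the term tan(z) was incorrectly written as -tan(z)
The later steps are derived from this incorrect expression, so the error originates in Step 3.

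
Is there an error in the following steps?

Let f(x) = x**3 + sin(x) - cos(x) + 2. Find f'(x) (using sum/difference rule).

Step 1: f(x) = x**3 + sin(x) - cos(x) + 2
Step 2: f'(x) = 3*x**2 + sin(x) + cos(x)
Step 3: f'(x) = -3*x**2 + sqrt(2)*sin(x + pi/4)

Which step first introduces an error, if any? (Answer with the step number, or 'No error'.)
Step 3

Step 3 is incorrect due to a sign flip.
The step shows: -3*x**2 + sqrt(2)*sin(x + pi/4)
The correct value should be: 3*x**2 + sqrt(2)*sin(x + pi/4)

Explanation: The sign of one term was flipped: the term 3*x**2 was incorrectly written as -3*x**2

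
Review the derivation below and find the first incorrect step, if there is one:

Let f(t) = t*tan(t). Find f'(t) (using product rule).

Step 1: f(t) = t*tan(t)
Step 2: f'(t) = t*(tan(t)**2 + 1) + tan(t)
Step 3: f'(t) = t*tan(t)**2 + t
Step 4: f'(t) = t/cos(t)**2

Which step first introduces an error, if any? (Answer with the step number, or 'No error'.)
Step 3

Step 3 is incorrect due to a dropped term.
The step shows: t*tan(t)**2 + t
The correct value should be: t*tan(t)**2 + t + tan(t)

Explanation: A term was dropped: the term tan(t) was incorrectly omitted
The later steps are derived from this incorrect expression, so the error originates in Step 3.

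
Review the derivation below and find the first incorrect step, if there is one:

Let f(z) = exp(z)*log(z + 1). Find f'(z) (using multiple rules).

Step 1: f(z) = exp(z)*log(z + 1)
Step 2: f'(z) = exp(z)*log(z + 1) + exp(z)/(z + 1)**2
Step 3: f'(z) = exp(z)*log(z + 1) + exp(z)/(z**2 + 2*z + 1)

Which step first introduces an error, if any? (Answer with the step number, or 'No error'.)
Step 2

Step 2 is incorrect due to a wrong exponent.
The step shows: exp(z)*log(z + 1) + exp(z)/(z + 1)**2
The correct value should be: exp(z)*log(z + 1) + exp(z)/(z + 1)

Explanation: The exponent -1 on z + 1 was incorrectly written as -2: the term exp(z)/(z + 1) was incorrectly written as exp(z)/(z + 1)**2
The later steps are derived from this incorrect expression, so the error originates in Step 2.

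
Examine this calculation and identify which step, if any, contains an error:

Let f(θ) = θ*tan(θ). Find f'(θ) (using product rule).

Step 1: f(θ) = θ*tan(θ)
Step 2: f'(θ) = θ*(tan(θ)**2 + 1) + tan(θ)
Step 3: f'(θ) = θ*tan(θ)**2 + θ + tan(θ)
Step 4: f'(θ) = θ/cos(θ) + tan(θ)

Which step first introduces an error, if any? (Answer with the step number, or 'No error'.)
Step 4

Step 4 is incorrect due to a wrong exponent.
The step shows: θ/cos(θ) + tan(θ)
The correct value should be: θ/cos(θ)**2 + tan(θ)

Explanation: The exponent -2 on cos(θ) was incorrectly written as -1: the term θ/cos(θ)**2 was incorrectly written as θ/cos(θ)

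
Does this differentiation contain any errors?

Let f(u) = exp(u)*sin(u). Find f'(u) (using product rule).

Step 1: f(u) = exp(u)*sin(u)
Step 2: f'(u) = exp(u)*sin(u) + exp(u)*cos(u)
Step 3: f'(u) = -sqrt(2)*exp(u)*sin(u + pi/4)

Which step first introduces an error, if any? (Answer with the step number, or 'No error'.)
Step 3

Step 3 is incorrect due to a sign flip.
The step shows: -sqrt(2)*exp(u)*sin(u + pi/4)
The correct value should be: sqrt(2)*exp(u)*sin(u + pi/4)

Explanation: The sign of the whole expression was flipped: the term sqrt(2)*exp(u)*sin(u + pi/4) was incorrectly written as -sqrt(2)*exp(u)*sin(u + pi/4)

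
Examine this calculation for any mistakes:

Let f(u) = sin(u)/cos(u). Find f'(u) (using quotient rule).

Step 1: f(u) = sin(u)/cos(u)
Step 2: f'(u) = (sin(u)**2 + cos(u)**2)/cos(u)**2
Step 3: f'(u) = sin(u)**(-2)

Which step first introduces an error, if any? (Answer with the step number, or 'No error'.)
Step 3

Step 3 is incorrect due to a wrong trig function.
The step shows: sin(u)**(-2)
The correct value should be: cos(u)**(-2)

Explanation: cos(u) was incorrectly written as sin(u): the term cos(u)**(-2) was incorrectly written as sin(u)**(-2)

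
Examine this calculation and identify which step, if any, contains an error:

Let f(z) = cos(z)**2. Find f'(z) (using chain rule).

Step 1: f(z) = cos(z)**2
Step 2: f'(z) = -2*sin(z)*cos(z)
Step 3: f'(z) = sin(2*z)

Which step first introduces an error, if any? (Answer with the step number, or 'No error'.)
Step 3

Step 3 is incorrect due to a sign flip.
The step shows: sin(2*z)
The correct value should be: -sin(2*z)

Explanation: The sign of the whole expression was flipped: the term -sin(2*z) was incorrectly written as sin(2*z)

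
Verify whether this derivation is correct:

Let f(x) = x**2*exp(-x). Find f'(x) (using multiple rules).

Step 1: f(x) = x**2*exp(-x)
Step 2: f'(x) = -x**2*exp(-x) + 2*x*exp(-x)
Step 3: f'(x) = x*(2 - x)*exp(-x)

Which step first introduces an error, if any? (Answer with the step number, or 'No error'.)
No error

All steps in this derivation are correct.
The final answer f'(x) = x*(2 - x)*exp(-x) is valid.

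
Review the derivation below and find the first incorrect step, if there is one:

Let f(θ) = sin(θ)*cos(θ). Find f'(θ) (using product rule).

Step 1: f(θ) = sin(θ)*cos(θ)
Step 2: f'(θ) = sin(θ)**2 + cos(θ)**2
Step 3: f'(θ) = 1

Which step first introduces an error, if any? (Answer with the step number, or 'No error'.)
Step 2

Step 2 is incorrect due to a sign flip.
The step shows: sin(θ)**2 + cos(θ)**2
The correct value should be: -sin(θ)**2 + cos(θ)**2

Explanation: The sign of one term was flipped: the term -sin(θ)**2 was incorrectly written as sin(θ)**2
The later steps are derived from this incorrect expression, so the error originates in Step 2.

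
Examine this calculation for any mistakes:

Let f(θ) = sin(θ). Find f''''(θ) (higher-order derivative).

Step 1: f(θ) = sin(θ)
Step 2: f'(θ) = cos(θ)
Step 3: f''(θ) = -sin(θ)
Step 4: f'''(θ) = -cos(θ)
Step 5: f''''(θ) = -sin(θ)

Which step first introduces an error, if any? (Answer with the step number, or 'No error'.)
Step 5

Step 5 is incorrect due to a sign flip.
The step shows: -sin(θ)
The correct value should be: sin(θ)

Explanation: The sign of the whole expression was flipped: the term sin(θ) was incorrectly written as -sin(θ)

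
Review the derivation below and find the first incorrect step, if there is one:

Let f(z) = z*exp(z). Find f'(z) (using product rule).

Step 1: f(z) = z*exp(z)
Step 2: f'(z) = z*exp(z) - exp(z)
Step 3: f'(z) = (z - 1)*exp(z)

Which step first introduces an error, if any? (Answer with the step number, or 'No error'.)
Step 2

Step 2 is incorrect due to a sign flip.
The step shows: z*exp(z) - exp(z)
The correct value should be: z*exp(z) + exp(z)

Explanation: The sign of one term was flipped: the term exp(z) was incorrectly written as -exp(z)
The later steps are derived from this incorrect expression, so the error originates in Step 2.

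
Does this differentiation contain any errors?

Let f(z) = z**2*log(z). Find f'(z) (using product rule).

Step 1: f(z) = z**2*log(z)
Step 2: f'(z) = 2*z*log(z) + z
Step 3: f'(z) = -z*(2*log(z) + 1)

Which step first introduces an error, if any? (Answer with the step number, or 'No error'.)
Step 3

Step 3 is incorrect due to a sign flip.
The step shows: -z*(2*log(z) + 1)
The correct value should be: z*(2*log(z) + 1)

Explanation: The sign of the whole expression was flipped: the term z*(2*log(z) + 1) was incorrectly written as -z*(2*log(z) + 1)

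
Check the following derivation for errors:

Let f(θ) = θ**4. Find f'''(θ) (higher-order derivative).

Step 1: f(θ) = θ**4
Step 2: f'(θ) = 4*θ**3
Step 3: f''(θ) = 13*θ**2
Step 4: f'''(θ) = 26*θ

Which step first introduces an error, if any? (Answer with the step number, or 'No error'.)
Step 3

Step 3 is incorrect due to a wrong coefficient.
The step shows: 13*θ**2
The correct value should be: 12*θ**2

Explanation: The coefficient 12 was incorrectly written as 13: the term 12*θ**2 was incorrectly written as 13*θ**2
The later steps are derived from this incorrect expression, so the error originates in Step 3.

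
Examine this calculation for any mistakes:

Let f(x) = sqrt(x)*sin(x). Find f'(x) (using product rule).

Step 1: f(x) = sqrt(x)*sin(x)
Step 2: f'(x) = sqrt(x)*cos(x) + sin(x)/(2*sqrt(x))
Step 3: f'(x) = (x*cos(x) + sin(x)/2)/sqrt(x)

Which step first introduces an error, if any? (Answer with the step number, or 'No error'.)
No error

All steps in this derivation are correct.
The final answer f'(x) = (x*cos(x) + sin(x)/2)/sqrt(x) is valid.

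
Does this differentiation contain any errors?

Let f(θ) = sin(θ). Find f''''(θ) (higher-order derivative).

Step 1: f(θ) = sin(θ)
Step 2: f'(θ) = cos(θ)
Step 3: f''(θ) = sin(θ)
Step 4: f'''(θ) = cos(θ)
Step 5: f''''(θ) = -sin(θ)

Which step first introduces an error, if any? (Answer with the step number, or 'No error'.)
Step 3

Step 3 is incorrect due to a sign flip.
The step shows: sin(θ)
The correct value should be: -sin(θ)

Explanation: The sign of the whole expression was flipped: the term -sin(θ) was incorrectly written as sin(θ)
The later steps are derived from this incorrect expression, so the error originates in Step 3.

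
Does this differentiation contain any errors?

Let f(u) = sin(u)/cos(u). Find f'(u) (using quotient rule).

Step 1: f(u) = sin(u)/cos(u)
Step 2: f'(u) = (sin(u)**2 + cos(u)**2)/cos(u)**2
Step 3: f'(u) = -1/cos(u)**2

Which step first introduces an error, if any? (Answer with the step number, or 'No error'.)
Step 3

Step 3 is incorrect due to a sign flip.
The step shows: -1/cos(u)**2
The correct value should be: cos(u)**(-2)

Explanation: The sign of the whole expression was flipped: the term cos(u)**(-2) was incorrectly written as -1/cos(u)**2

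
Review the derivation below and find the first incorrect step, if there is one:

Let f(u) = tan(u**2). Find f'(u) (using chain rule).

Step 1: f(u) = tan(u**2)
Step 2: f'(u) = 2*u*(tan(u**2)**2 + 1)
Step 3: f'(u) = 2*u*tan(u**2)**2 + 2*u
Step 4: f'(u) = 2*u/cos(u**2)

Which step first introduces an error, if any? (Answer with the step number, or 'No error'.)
Step 4

Step 4 is incorrect due to a wrong exponent.
The step shows: 2*u/cos(u**2)
The correct value should be: 2*u/cos(u**2)**2

Explanation: The exponent -2 on cos(u**2) was incorrectly written as -1: the term 2*u/cos(u**2)**2 was incorrectly written as 2*u/cos(u**2)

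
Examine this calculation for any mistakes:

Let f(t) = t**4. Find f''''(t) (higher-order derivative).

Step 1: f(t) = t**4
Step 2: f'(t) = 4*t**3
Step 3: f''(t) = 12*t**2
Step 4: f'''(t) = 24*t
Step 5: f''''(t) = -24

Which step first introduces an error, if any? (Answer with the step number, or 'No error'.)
Step 5

Step 5 is incorrect due to a sign flip.
The step shows: -24
The correct value should be: 24

Explanation: The sign of the whole expression was flipped: the term 24 was incorrectly written as -24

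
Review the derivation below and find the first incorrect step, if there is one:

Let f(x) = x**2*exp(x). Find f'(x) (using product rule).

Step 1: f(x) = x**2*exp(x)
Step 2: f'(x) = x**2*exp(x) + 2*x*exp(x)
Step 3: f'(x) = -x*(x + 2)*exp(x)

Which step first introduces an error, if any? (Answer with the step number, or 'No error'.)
Step 3

Step 3 is incorrect due to a sign flip.
The step shows: -x*(x + 2)*exp(x)
The correct value should be: x*(x + 2)*exp(x)

Explanation: The sign of the whole expression was flipped: the term x*(x + 2)*exp(x) was incorrectly written as -x*(x + 2)*exp(x)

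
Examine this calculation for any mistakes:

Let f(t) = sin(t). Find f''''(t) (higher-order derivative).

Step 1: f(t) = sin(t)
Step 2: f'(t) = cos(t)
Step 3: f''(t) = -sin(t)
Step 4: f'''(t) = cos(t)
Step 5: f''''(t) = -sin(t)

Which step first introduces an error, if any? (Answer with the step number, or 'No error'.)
Step 4

Step 4 is incorrect due to a sign flip.
The step shows: cos(t)
The correct value should be: -cos(t)

Explanation: The sign of the whole expression was flipped: the term -cos(t) was incorrectly written as cos(t)
The later steps are derived from this incorrect expression, so the error originates in Step 4.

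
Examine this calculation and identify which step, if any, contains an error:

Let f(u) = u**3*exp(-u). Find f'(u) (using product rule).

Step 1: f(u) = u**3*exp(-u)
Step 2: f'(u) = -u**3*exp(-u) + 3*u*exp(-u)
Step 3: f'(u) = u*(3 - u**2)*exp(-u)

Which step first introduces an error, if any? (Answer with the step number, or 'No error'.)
Step 2

Step 2 is incorrect due to a wrong exponent.
The step shows: -u**3*exp(-u) + 3*u*exp(-u)
The correct value should be: -u**3*exp(-u) + 3*u**2*exp(-u)

Explanation: The exponent 2 on u was incorrectly written as 1: the term 3*u**2*exp(-u) was incorrectly written as 3*u*exp(-u)
The later steps are derived from this incorrect expression, so the error originates in Step 2.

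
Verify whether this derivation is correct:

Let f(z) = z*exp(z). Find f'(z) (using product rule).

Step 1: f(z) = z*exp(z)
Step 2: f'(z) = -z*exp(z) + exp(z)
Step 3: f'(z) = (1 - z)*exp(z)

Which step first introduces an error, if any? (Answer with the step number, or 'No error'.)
Step 2

Step 2 is incorrect due to a sign flip.
The step shows: -z*exp(z) + exp(z)
The correct value should be: z*exp(z) + exp(z)

Explanation: The sign of one term was flipped: the term z*exp(z) was incorrectly written as -z*exp(z)
The later steps are derived from this incorrect expression, so the error originates in Step 2.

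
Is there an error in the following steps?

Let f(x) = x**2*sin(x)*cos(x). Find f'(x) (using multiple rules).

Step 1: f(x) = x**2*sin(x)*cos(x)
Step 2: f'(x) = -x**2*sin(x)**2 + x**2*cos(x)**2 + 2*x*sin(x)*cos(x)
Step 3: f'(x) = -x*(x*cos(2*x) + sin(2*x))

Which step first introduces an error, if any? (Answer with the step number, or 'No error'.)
Step 3

Step 3 is incorrect due to a sign flip.
The step shows: -x*(x*cos(2*x) + sin(2*x))
The correct value should be: x*(x*cos(2*x) + sin(2*x))

Explanation: The sign of the whole expression was flipped: the term x*(x*cos(2*x) + sin(2*x)) was incorrectly written as -x*(x*cos(2*x) + sin(2*x))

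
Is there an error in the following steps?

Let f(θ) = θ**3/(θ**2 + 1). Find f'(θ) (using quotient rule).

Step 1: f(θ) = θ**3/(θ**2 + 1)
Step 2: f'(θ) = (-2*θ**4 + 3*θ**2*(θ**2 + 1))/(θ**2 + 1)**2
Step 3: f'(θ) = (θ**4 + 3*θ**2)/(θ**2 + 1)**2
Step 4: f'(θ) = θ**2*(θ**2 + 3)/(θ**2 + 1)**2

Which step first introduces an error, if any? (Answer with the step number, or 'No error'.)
No error

All steps in this derivation are correct.
The final answer f'(θ) = θ**2*(θ**2 + 3)/(θ**2 + 1)**2 is valid.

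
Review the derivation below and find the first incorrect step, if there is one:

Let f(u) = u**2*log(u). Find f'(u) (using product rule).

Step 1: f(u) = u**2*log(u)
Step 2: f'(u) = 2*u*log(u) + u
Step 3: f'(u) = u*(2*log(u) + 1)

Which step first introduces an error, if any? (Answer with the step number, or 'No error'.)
No error

All steps in this derivation are correct.
The final answer f'(u) = u*(2*log(u) + 1) is valid.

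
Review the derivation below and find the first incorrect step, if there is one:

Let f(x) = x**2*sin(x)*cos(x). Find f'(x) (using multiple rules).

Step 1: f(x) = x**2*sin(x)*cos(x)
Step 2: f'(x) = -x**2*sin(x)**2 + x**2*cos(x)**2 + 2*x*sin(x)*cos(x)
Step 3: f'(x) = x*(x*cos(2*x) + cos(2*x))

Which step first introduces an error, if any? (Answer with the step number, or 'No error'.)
Step 3

Step 3 is incorrect due to a wrong trig function.
The step shows: x*(x*cos(2*x) + cos(2*x))
The correct value should be: x*(x*cos(2*x) + sin(2*x))

Explanation: sin(2*x) was incorrectly written as cos(2*x): the term x*(x*cos(2*x) + sin(2*x)) was incorrectly written as x*(x*cos(2*x) + cos(2*x))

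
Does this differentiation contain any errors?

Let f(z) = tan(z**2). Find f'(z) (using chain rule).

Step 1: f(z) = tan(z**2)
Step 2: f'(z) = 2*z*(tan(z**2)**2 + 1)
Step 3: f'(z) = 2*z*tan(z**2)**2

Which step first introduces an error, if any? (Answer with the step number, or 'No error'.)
Step 3

Step 3 is incorrect due to a dropped term.
The step shows: 2*z*tan(z**2)**2
The correct value should be: 2*z*tan(z**2)**2 + 2*z

Explanation: A term was dropped: the term 2*z was incorrectly omitted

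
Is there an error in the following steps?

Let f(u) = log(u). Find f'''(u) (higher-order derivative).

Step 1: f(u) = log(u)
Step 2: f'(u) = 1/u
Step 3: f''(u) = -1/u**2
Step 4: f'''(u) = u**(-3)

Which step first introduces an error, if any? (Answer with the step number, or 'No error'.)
Step 4

Step 4 is incorrect due to a wrong coefficient.
The step shows: u**(-3)
The correct value should be: 2/u**3

Explanation: The coefficient 2 was incorrectly written as 1: the term 2/u**3 was incorrectly written as u**(-3)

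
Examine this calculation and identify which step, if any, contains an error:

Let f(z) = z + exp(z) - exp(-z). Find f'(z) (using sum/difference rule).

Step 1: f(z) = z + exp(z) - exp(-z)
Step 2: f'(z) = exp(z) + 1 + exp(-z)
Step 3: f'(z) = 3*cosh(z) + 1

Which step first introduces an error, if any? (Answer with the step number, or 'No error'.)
Step 3

Step 3 is incorrect due to a wrong coefficient.
The step shows: 3*cosh(z) + 1
The correct value should be: 2*cosh(z) + 1

Explanation: The coefficient 2 was incorrectly written as 3: the term 2*cosh(z) was incorrectly written as 3*cosh(z)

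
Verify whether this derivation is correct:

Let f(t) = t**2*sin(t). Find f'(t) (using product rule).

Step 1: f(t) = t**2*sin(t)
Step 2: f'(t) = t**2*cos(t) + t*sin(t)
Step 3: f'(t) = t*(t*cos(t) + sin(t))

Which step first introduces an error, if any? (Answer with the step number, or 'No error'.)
Step 2

Step 2 is incorrect due to a wrong coefficient.
The step shows: t**2*cos(t) + t*sin(t)
The correct value should be: t**2*cos(t) + 2*t*sin(t)

Explanation: The coefficient 2 was incorrectly written as 1: the term 2*t*sin(t) was incorrectly written as t*sin(t)
The later steps are derived from this incorrect expression, so the error originates in Step 2.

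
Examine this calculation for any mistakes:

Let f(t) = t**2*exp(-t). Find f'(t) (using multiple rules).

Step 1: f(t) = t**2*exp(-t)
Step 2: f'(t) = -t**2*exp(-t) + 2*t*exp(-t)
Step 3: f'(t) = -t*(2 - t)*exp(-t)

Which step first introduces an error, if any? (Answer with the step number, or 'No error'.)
Step 3

Step 3 is incorrect due to a sign flip.
The step shows: -t*(2 - t)*exp(-t)
The correct value should be: t*(2 - t)*exp(-t)

Explanation: The sign of the whole expression was flipped: the term t*(2 - t)*exp(-t) was incorrectly written as -t*(2 - t)*exp(-t)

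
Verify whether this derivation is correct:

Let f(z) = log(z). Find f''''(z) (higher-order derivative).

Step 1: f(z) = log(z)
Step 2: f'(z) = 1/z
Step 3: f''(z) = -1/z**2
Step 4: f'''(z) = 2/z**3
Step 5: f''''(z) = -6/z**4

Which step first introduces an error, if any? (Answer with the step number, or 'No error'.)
No error

All steps in this derivation are correct.
The final answer f''''(z) = -6/z**4 is valid.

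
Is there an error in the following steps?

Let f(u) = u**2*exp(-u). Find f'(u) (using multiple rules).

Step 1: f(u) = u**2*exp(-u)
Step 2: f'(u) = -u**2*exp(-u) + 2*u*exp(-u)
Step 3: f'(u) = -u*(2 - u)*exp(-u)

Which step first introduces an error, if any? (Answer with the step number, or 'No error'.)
Step 3

Step 3 is incorrect due to a sign flip.
The step shows: -u*(2 - u)*exp(-u)
The correct value should be: u*(2 - u)*exp(-u)

Explanation: The sign of the whole expression was flipped: the term u*(2 - u)*exp(-u) was incorrectly written as -u*(2 - u)*exp(-u)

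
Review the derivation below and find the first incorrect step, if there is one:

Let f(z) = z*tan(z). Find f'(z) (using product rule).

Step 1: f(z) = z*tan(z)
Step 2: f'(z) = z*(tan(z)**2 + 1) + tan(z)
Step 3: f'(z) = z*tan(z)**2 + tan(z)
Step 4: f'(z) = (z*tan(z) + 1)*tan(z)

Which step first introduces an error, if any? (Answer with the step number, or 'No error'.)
Step 3

Step 3 is incorrect due to a dropped term.
The step shows: z*tan(z)**2 + tan(z)
The correct value should be: z*tan(z)**2 + z + tan(z)

Explanation: A term was dropped: the term z was incorrectly omitted
The later steps are derived from this incorrect expression, so the error originates in Step 3.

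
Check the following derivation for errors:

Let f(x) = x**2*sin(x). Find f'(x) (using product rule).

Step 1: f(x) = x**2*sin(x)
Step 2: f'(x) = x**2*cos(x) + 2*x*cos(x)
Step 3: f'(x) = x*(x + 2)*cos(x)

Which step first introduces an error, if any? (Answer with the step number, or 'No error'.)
Step 2

Step 2 is incorrect due to a wrong trig function.
The step shows: x**2*cos(x) + 2*x*cos(x)
The correct value should be: x**2*cos(x) + 2*x*sin(x)

Explanation: sin(x) was incorrectly written as cos(x): the term 2*x*sin(x) was incorrectly written as 2*x*cos(x)
The later steps are derived from this incorrect expression, so the error originates in Step 2.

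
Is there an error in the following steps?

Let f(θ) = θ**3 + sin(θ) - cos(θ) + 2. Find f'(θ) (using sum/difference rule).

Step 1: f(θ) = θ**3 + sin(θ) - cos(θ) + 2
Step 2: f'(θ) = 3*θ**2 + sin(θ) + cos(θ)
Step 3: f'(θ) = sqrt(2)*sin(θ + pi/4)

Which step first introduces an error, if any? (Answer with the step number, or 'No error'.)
Step 3

Step 3 is incorrect due to a dropped term.
The step shows: sqrt(2)*sin(θ + pi/4)
The correct value should be: 3*θ**2 + sqrt(2)*sin(θ + pi/4)

Explanation: A term was dropped: the term 3*θ**2 was incorrectly omitted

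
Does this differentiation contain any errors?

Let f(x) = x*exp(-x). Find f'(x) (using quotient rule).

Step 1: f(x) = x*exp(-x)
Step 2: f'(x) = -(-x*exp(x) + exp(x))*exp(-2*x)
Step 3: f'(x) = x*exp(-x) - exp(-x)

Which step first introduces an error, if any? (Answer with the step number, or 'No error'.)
Step 2

Step 2 is incorrect due to a sign flip.
The step shows: -(-x*exp(x) + exp(x))*exp(-2*x)
The correct value should be: (-x*exp(x) + exp(x))*exp(-2*x)

Explanation: The sign of the whole expression was flipped: the term (-x*exp(x) + exp(x))*exp(-2*x) was incorrectly written as -(-x*exp(x) + exp(x))*exp(-2*x)
The later steps are derived from this incorrect expression, so the error originates in Step 2.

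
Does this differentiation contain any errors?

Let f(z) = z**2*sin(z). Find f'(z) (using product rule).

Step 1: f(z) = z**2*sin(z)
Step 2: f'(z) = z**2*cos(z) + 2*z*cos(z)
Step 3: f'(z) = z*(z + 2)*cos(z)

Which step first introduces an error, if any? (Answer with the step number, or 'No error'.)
Step 2

Step 2 is incorrect due to a wrong trig function.
The step shows: z**2*cos(z) + 2*z*cos(z)
The correct value should be: z**2*cos(z) + 2*z*sin(z)

Explanation: sin(z) was incorrectly written as cos(z): the term 2*z*sin(z) was incorrectly written as 2*z*cos(z)
The later steps are derived from this incorrect expression, so the error originates in Step 2.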